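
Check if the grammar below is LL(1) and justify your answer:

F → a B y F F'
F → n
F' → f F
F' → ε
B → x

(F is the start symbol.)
No. Predict set conflict for F': { 'f' }

Relevant sets:
  FOLLOW(F') = { $, 'f' }

For F:
  PREDICT(F → a B y F F') = { 'a' }
  PREDICT(F → n) = { 'n' }
For F':
  PREDICT(F' → f F) = { 'f' }
  PREDICT(F' → ε) = { $, 'f' }
B has a single production, so nothing to check there.

Conflict found: Predict set conflict for F': { 'f' }
The grammar is NOT LL(1).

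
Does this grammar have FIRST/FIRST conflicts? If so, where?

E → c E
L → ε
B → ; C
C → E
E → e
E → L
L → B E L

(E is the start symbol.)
No FIRST/FIRST conflicts.

FIRST sets of the non-terminals at (or reachable through a nullable prefix from) the front of some alternative:
  FIRST(L) = { ';', ε }
  FIRST(B) = { ';' }

Productions for E:
  E → c E: FIRST = { 'c' }
  E → e: FIRST = { 'e' }
  E → L: FIRST = { ';', ε }
Productions for L:
  L → ε: FIRST = { ε }
  L → B E L: FIRST = { ';' }
B, C have only one production, so no FIRST/FIRST conflict is possible there.

All alternatives of each non-terminal have pairwise disjoint FIRST sets.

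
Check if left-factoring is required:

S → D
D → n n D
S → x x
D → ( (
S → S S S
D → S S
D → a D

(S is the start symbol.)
Left-factoring is needed when two productions for the same non-terminal
share a common prefix on the right-hand side.

Productions for S:
  S → D
  S → x x
  S → S S S
Productions for D:
  D → n n D
  D → ( (
  D → S S
  D → a D

No common prefixes found.

Answer: No, left-factoring is not needed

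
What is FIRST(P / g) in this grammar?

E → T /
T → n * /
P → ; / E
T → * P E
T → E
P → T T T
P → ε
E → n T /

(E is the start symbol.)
{ '*', '/', ';', 'n' }

FIRST sets of the non-terminals involved (from the grammar, by fixed-point iteration):
  FIRST(P) = { '*', ';', 'n', ε }

To compute FIRST(P / g), process the symbols left to right:
Symbol P is a non-terminal. Add FIRST(P) \ {ε} = { '*', ';', 'n' }
P is nullable (ε ∈ FIRST(P)), continue to the next symbol.
Symbol / is a terminal. Add '/' and stop.
FIRST(P / g) = { '*', '/', ';', 'n' }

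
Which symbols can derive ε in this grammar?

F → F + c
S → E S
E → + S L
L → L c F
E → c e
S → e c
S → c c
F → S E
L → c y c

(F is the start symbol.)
A non-terminal is nullable if it can derive ε (the empty string): either it has an ε-production, or it has a production whose right-hand side consists entirely of nullable non-terminals.

There are no ε-productions, so no non-terminal can derive ε.
No non-terminals are nullable.

Answer: None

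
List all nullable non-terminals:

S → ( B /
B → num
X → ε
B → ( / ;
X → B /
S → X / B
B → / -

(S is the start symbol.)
{ 'X' }

ε-productions: X → ε
So X is immediately nullable.
No further non-terminal can be added: every production for the remaining non-terminals contains a terminal or a non-nullable non-terminal.
Nullable = { 'X' }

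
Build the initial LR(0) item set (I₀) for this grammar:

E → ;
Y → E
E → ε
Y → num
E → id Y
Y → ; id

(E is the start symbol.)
First, augment the grammar with E' → E
I₀ = CLOSURE({ [E' → . E] }):
  [E' → . E] has the dot before E: add [E → . ;], [E → .], [E → . id Y]
No further items can be added.

I₀ = { [E → . ;], [E → . id Y], [E → .], [E' → . E] }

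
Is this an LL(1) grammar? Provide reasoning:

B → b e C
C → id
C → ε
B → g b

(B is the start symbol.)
Yes, the grammar is LL(1).

A grammar is LL(1) if for each non-terminal N with multiple productions, the predict sets of those productions are pairwise disjoint, where PREDICT(N → α) = (FIRST(α) \ {ε}) ∪ (FOLLOW(N) if α ⇒* ε).

Relevant sets:
  FOLLOW(C) = { $ }

For B:
  PREDICT(B → b e C) = { 'b' }
  PREDICT(B → g b) = { 'g' }
For C:
  PREDICT(C → id) = { 'id' }
  PREDICT(C → ε) = { $ }

All predict sets are disjoint. The grammar IS LL(1).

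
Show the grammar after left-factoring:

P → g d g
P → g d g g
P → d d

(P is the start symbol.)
P → g d g P'
P' → ε
P' → g
P → d d

Left-factoring transforms A → αβ₁ | αβ₂ into A → αA' and A' → β₁ | β₂
(α is the longest common prefix among the alternatives). Repeat until
no nonterminal has two alternatives with a common prefix.

Round 1: P has alternatives sharing prefix 'g d g'. Introduce P': P → g d g P'
  Add: P' → ε
  Add: P' → g

No remaining common prefixes — done.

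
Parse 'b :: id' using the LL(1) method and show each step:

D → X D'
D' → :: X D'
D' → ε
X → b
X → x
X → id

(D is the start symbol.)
Stack is shown with the top on the left.

Stack      Input      Action
----------------------------
D $        b :: id $  output D → X D'
X D' $     b :: id $  output X → b
b D' $     b :: id $  match 'b'
D' $       :: id $    output D' → :: X D'
:: X D' $  :: id $    match '::'
X D' $     id $       output X → id
id D' $    id $       match 'id'
D' $       $          output D' → ε
$          $          accept

The string is accepted.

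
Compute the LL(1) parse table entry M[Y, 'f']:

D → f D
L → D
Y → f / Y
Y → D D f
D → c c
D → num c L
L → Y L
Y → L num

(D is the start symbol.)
Y → f / Y, Y → D D f, Y → L num

To find M[Y, 'f'], we find productions for Y where 'f' is in the predict set (PREDICT(N → α) = (FIRST(α) \ {ε}) ∪ (FOLLOW(N) if α ⇒* ε)).

Relevant sets:
  FIRST(D) = { 'c', 'f', 'num' }
  FIRST(L) = { 'c', 'f', 'num' }

Y → f / Y: PREDICT = { 'f' }
  'f' is in predict set, so this production goes in M[Y, 'f']
Y → D D f: PREDICT = { 'c', 'f', 'num' }
  'f' is in predict set, so this production goes in M[Y, 'f']
Y → L num: PREDICT = { 'c', 'f', 'num' }
  'f' is in predict set, so this production goes in M[Y, 'f']

M[Y, 'f'] = Y → f / Y, Y → D D f, Y → L num  (a multiply-defined cell — the grammar is not LL(1))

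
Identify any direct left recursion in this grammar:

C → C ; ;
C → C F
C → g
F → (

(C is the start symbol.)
Yes, C is left-recursive

C → C ; ;: LEFT RECURSIVE (starts with C)
C → C F: LEFT RECURSIVE (starts with C)
C → g: starts with g
F → (: starts with '('

The grammar has direct left recursion on: C.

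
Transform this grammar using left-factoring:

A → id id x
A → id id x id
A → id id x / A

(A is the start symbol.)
A → id id x A'
A' → ε
A' → id
A' → / A

Left-factoring transforms A → αβ₁ | αβ₂ into A → αA' and A' → β₁ | β₂
(α is the longest common prefix among the alternatives). Repeat until
no nonterminal has two alternatives with a common prefix.

Round 1: A has alternatives sharing prefix 'id id x'. Introduce A': A → id id x A'
  Add: A' → ε
  Add: A' → id
  Add: A' → / A

No remaining common prefixes — done.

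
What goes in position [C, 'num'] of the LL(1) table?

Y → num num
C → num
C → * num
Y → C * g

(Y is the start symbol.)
To find M[C, 'num'], we find productions for C where 'num' is in the predict set (PREDICT(N → α) = (FIRST(α) \ {ε}) ∪ (FOLLOW(N) if α ⇒* ε)).

C → num: PREDICT = { 'num' }
  'num' is in predict set, so this production goes in M[C, 'num']
C → * num: PREDICT = { '*' }

M[C, 'num'] = C → num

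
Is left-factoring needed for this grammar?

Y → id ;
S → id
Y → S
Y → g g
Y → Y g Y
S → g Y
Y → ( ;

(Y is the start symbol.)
No, left-factoring is not needed

Left-factoring is needed when two productions for the same non-terminal
share a common prefix on the right-hand side.

Productions for Y:
  Y → id ;
  Y → S
  Y → g g
  Y → Y g Y
  Y → ( ;
Productions for S:
  S → id
  S → g Y

No common prefixes found.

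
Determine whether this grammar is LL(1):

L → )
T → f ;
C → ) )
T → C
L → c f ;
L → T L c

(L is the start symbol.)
No. Predict set conflict for L: { ')' }

A grammar is LL(1) if for each non-terminal N with multiple productions, the predict sets of those productions are pairwise disjoint, where PREDICT(N → α) = (FIRST(α) \ {ε}) ∪ (FOLLOW(N) if α ⇒* ε).

Relevant sets:
  FIRST(T) = { ')', 'f' }
  FIRST(C) = { ')' }

For L:
  PREDICT(L → ')') = { ')' }
  PREDICT(L → c f ';') = { 'c' }
  PREDICT(L → T L c) = { ')', 'f' }
For T:
  PREDICT(T → f ';') = { 'f' }
  PREDICT(T → C) = { ')' }
C has a single production, so nothing to check there.

Conflict found: Predict set conflict for L: { ')' }
The grammar is NOT LL(1).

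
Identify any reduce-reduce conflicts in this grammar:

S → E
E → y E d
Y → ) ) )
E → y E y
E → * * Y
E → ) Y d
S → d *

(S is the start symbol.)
No reduce-reduce conflicts

Augment with S' → S and build the canonical LR(0) collection (I0 = CLOSURE({[S' → . S]}), then GOTO on every symbol after a dot until no new states appear). It has 18 states:
  I0: { [E → . ) Y d], [E → . * * Y], [E → . y E d], [E → . y E y], [S → . E], [S → . d *], [S' → . S] }  — shift
  I1: { [E → ) . Y d], [Y → . ) ) )] }  — shift
  I2: { [E → * . * Y] }  — shift
  I3: { [S → E .] }  — reduce
  I4: { [S' → S .] }  — accept
  I5: { [S → d . *] }  — shift
  I6: { [E → . ) Y d], [E → . * * Y], [E → . y E d], [E → . y E y], [E → y . E d], [E → y . E y] }  — shift
  I7: { [E → y E . d], [E → y E . y] }  — shift
  I8: { [E → y E d .] }  — reduce
  I9: { [E → y E y .] }  — reduce
  I10: { [S → d * .] }  — reduce
  I11: { [E → * * . Y], [Y → . ) ) )] }  — shift
  I12: { [Y → ) . ) )] }  — shift
  I13: { [E → * * Y .] }  — reduce
  I14: { [Y → ) ) . )] }  — shift
  I15: { [Y → ) ) ) .] }  — reduce
  I16: { [E → ) Y . d] }  — shift
  I17: { [E → ) Y d .] }  — reduce

No state contains more than one complete item.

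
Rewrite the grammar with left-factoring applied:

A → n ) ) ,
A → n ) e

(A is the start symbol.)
Left-factoring transforms A → αβ₁ | αβ₂ into A → αA' and A' → β₁ | β₂
(α is the longest common prefix among the alternatives). Repeat until
no nonterminal has two alternatives with a common prefix.

Round 1: A has alternatives sharing prefix 'n )'. Introduce A': A → n ) A'
  Add: A' → ) ,
  Add: A' → e

No remaining common prefixes — done.

Resulting grammar:
A → n ) A'
A' → ) ,
A' → e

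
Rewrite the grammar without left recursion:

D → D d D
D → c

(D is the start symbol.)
D → c D'
D' → d D D'
D' → ε

D is directly left-recursive. The standard transformation for
  A → A α₁ | ... | A α_m | β₁ | ... | β_n
is
  A  → β₁ A' | ... | β_n A'
  A' → α₁ A' | ... | α_m A' | ε

D → c becomes D → c D'
D → D d D becomes D' → d D D'
Add D' → ε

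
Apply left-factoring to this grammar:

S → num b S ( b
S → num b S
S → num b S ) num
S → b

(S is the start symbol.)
Left-factoring transforms A → αβ₁ | αβ₂ into A → αA' and A' → β₁ | β₂
(α is the longest common prefix among the alternatives). Repeat until
no nonterminal has two alternatives with a common prefix.

Round 1: S has alternatives sharing prefix 'num b S'. Introduce S': S → num b S S'
  Add: S' → ( b
  Add: S' → ε
  Add: S' → ) num

No remaining common prefixes — done.

Resulting grammar:
S → num b S S'
S' → ( b
S' → ε
S' → ) num
S → b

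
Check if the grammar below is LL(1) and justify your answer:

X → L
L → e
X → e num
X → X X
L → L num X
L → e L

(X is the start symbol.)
A grammar is LL(1) if for each non-terminal N with multiple productions, the predict sets of those productions are pairwise disjoint, where PREDICT(N → α) = (FIRST(α) \ {ε}) ∪ (FOLLOW(N) if α ⇒* ε).

Relevant sets:
  FIRST(L) = { 'e' }
  FIRST(X) = { 'e' }

For X:
  PREDICT(X → L) = { 'e' }
  PREDICT(X → e num) = { 'e' }
  PREDICT(X → X X) = { 'e' }
For L:
  PREDICT(L → e) = { 'e' }
  PREDICT(L → L num X) = { 'e' }
  PREDICT(L → e L) = { 'e' }

Conflict found: Predict set conflict for X: { 'e' }
The grammar is NOT LL(1).

Answer: No. Predict set conflict for X: { 'e' }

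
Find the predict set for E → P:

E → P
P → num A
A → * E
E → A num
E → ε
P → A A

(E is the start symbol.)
{ '*', 'num' }

PREDICT(E → P) = (FIRST(RHS) \ {ε}) ∪ (FOLLOW(E) if ε ∈ FIRST(RHS), i.e. RHS ⇒* ε)
FIRST(P) = { '*', 'num' }
FIRST(P) = { '*', 'num' }
ε ∉ FIRST(P), so FOLLOW(E) is not added.
PREDICT(E → P) = { '*', 'num' }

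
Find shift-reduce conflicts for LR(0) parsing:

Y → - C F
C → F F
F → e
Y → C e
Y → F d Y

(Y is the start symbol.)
A shift-reduce conflict occurs when an LR(0) state has both:
  - a complete (reduce) item [A → α .] (dot at the end), and
  - a shift item [B → β . c γ] (dot before a terminal).

Augment with Y' → Y and build the canonical LR(0) collection (I0 = CLOSURE({[Y' → . Y]}), then GOTO on every symbol after a dot until no new states appear). It has 13 states:
  I0: { [C → . F F], [F → . e], [Y → . - C F], [Y → . C e], [Y → . F d Y], [Y' → . Y] }  — shift
  I1: { [C → . F F], [F → . e], [Y → - . C F] }  — shift
  I2: { [Y → C . e] }  — shift
  I3: { [C → F . F], [F → . e], [Y → F . d Y] }  — shift
  I4: { [Y' → Y .] }  — accept
  I5: { [F → e .] }  — reduce
  I6: { [C → F F .] }  — reduce
  I7: { [C → . F F], [F → . e], [Y → . - C F], [Y → . C e], [Y → . F d Y], [Y → F d . Y] }  — shift
  I8: { [Y → F d Y .] }  — reduce
  I9: { [Y → C e .] }  — reduce
  I10: { [F → . e], [Y → - C . F] }  — shift
  I11: { [C → F . F], [F → . e] }  — shift
  I12: { [Y → - C F .] }  — reduce

No state contains both a complete item and a shift item.

Answer: No shift-reduce conflicts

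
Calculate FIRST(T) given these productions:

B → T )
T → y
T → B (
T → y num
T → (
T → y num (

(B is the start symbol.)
To compute FIRST(T), examine every production with T on the left-hand side, reading each right-hand side left to right until a non-nullable symbol is reached.

FIRST sets of the other non-terminals involved (by the same procedure, iterated to a fixed point):
  FIRST(B) = { '(', 'y' }

From T → y:
  - y is a terminal: add 'y' and stop
From T → B (:
  - B is a non-terminal: add FIRST(B) \ {ε} = { '(', 'y' }
    B is not nullable, so stop
From T → y num:
  - y is a terminal: add 'y' and stop
From T → (:
  - '(' is a terminal: add '(' and stop
From T → y num (:
  - y is a terminal: add 'y' and stop

Collecting: FIRST(T) = { '(', 'y' }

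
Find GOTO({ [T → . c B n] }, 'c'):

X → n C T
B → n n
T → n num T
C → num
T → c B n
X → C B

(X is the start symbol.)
GOTO(I, 'c') = CLOSURE({ [A → αX.β] : [A → α.Xβ] ∈ I, X = 'c' })

Items with dot before 'c', with the dot advanced:
  [T → . c B n] → [T → c . B n]
Closure of the advanced items:
  [T → c . B n] has the dot before B: add [B → . n n]

GOTO = { [B → . n n], [T → c . B n] }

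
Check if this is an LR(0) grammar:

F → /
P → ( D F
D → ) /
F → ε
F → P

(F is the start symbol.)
A grammar is LR(0) if no state in the canonical LR(0) collection has:
  - both a shift item (dot before a terminal) and a complete item (shift-reduce conflict), or
  - two or more complete items (reduce-reduce conflict; the accept item [F' → F .] counts as a complete item here).

Augment with F' → F and build the canonical LR(0) collection (I0 = CLOSURE({[F' → . F]}), then GOTO on every symbol after a dot until no new states appear). It has 9 states:
  I0: { [F → . /], [F → . P], [F → .], [F' → . F], [P → . ( D F] }  — shift, reduce
  I1: { [D → . ) /], [P → ( . D F] }  — shift
  I2: { [F → / .] }  — reduce
  I3: { [F' → F .] }  — accept
  I4: { [F → P .] }  — reduce
  I5: { [D → ) . /] }  — shift
  I6: { [F → . /], [F → . P], [F → .], [P → ( D . F], [P → . ( D F] }  — shift, reduce
  I7: { [P → ( D F .] }  — reduce
  I8: { [D → ) / .] }  — reduce

Conflict in state I0:
  Shift-reduce conflict between [F → .] and [F → . /]
So the grammar is NOT LR(0).

Answer: No. Shift-reduce conflict between [F → .] and [F → . /]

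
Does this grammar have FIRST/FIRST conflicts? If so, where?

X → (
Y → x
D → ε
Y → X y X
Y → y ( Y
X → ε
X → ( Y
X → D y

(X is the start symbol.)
A FIRST/FIRST conflict occurs when two productions N → α and N → β for the same non-terminal have FIRST(α) ∩ FIRST(β) ≠ ∅ (with ε ∈ FIRST of a nullable right-hand side, so two nullable alternatives also conflict).

FIRST sets of the non-terminals at (or reachable through a nullable prefix from) the front of some alternative:
  FIRST(D) = { ε }
  FIRST(X) = { '(', 'y', ε }

Productions for X:
  X → (: FIRST = { '(' }
  X → ε: FIRST = { ε }
  X → ( Y: FIRST = { '(' }
  X → D y: FIRST = { 'y' }
Productions for Y:
  Y → x: FIRST = { 'x' }
  Y → X y X: FIRST = { '(', 'y' }
  Y → y ( Y: FIRST = { 'y' }
D has only one production, so no FIRST/FIRST conflict is possible there.

Conflict for X: X → ( and X → ( Y
  Overlap: { '(' }
Conflict for Y: Y → X y X and Y → y ( Y
  Overlap: { 'y' }

Answer: Yes. X → '(' / X → '(' Y on { '(' }; Y → X y X / Y → y '(' Y on { 'y' }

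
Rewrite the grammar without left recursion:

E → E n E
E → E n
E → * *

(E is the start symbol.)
E → * * E'
E' → n E E'
E' → n E'
E' → ε

E is directly left-recursive. The standard transformation for
  A → A α₁ | ... | A α_m | β₁ | ... | β_n
is
  A  → β₁ A' | ... | β_n A'
  A' → α₁ A' | ... | α_m A' | ε

E → * * becomes E → * * E'
E → E n E becomes E' → n E E'
E → E n becomes E' → n E'
Add E' → ε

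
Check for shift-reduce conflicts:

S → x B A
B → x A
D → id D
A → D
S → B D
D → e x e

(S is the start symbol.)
Augment with S' → S and build the canonical LR(0) collection (I0 = CLOSURE({[S' → . S]}), then GOTO on every symbol after a dot until no new states appear). It has 15 states:
  I0: { [B → . x A], [S → . B D], [S → . x B A], [S' → . S] }  — shift
  I1: { [D → . e x e], [D → . id D], [S → B . D] }  — shift
  I2: { [S' → S .] }  — accept
  I3: { [A → . D], [B → . x A], [B → x . A], [D → . e x e], [D → . id D], [S → x . B A] }  — shift
  I4: { [B → x A .] }  — reduce
  I5: { [A → . D], [D → . e x e], [D → . id D], [S → x B . A] }  — shift
  I6: { [A → D .] }  — reduce
  I7: { [D → e . x e] }  — shift
  I8: { [D → . e x e], [D → . id D], [D → id . D] }  — shift
  I9: { [A → . D], [B → x . A], [D → . e x e], [D → . id D] }  — shift
  I10: { [D → id D .] }  — reduce
  I11: { [D → e x . e] }  — shift
  I12: { [D → e x e .] }  — reduce
  I13: { [S → x B A .] }  — reduce
  I14: { [S → B D .] }  — reduce

No state contains both a complete item and a shift item.

Answer: No shift-reduce conflicts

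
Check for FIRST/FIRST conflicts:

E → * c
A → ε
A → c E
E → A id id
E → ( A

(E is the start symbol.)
A FIRST/FIRST conflict occurs when two productions N → α and N → β for the same non-terminal have FIRST(α) ∩ FIRST(β) ≠ ∅ (with ε ∈ FIRST of a nullable right-hand side, so two nullable alternatives also conflict).

FIRST sets of the non-terminals at (or reachable through a nullable prefix from) the front of some alternative:
  FIRST(A) = { 'c', ε }

Productions for E:
  E → * c: FIRST = { '*' }
  E → A id id: FIRST = { 'c', 'id' }
  E → ( A: FIRST = { '(' }
Productions for A:
  A → ε: FIRST = { ε }
  A → c E: FIRST = { 'c' }

All alternatives of each non-terminal have pairwise disjoint FIRST sets.

Answer: No FIRST/FIRST conflicts.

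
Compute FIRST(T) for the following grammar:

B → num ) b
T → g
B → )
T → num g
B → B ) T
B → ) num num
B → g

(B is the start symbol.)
To compute FIRST(T), examine every production with T on the left-hand side, reading each right-hand side left to right until a non-nullable symbol is reached.

From T → g:
  - g is a terminal: add 'g' and stop
From T → num g:
  - num is a terminal: add 'num' and stop

Collecting: FIRST(T) = { 'g', 'num' }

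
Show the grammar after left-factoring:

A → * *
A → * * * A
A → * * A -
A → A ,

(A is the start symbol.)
A → * * A'
A' → ε
A' → * A
A' → A -
A → A ,

Left-factoring transforms A → αβ₁ | αβ₂ into A → αA' and A' → β₁ | β₂
(α is the longest common prefix among the alternatives). Repeat until
no nonterminal has two alternatives with a common prefix.

Round 1: A has alternatives sharing prefix '* *'. Introduce A': A → * * A'
  Add: A' → ε
  Add: A' → * A
  Add: A' → A -

No remaining common prefixes — done.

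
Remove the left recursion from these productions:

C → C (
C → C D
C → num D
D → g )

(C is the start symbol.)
C → num D C'
C' → ( C'
C' → D C'
C' → ε
D → g )

C is directly left-recursive. The standard transformation for
  A → A α₁ | ... | A α_m | β₁ | ... | β_n
is
  A  → β₁ A' | ... | β_n A'
  A' → α₁ A' | ... | α_m A' | ε

C → num D becomes C → num D C'
C → C ( becomes C' → ( C'
C → C D becomes C' → D C'
Add C' → ε

Productions for other non-terminals are unchanged:
  D → g )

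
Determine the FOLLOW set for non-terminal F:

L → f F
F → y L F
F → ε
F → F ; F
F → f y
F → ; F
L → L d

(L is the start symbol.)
To compute FOLLOW(F), find every occurrence of F on a right-hand side N → α F β: add FIRST(β) \ {ε}, and if β is empty or nullable also add FOLLOW(N). Iterate to a fixed point.

In L → f F: F is at the end, add FOLLOW(L)
In F → y L F: F is at the end; this adds FOLLOW(F) to itself — nothing new
In F → F ; F: F is followed by ';' F, add FIRST(';' F) \ {ε} = { ';' }
In F → F ; F: F is at the end; this adds FOLLOW(F) to itself — nothing new
In F → ; F: F is at the end; this adds FOLLOW(F) to itself — nothing new

The FOLLOW sets referred to above (computed the same way, to a fixed point):
  FOLLOW(L) = { $, ';', 'd', 'f', 'y' }

Taking the union: FOLLOW(F) = { $, ';', 'd', 'f', 'y' }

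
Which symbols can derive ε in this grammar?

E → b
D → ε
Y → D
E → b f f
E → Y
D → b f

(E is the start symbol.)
{ 'D', 'E', 'Y' }

A non-terminal is nullable if it can derive ε (the empty string): either it has an ε-production, or it has a production whose right-hand side consists entirely of nullable non-terminals.

ε-productions: D → ε
So D is immediately nullable.
Y → D: every symbol on the right is nullable, so Y is nullable too.
E → Y: every symbol on the right is nullable, so E is nullable too.
Every non-terminal is now nullable.
Nullable = { 'D', 'E', 'Y' }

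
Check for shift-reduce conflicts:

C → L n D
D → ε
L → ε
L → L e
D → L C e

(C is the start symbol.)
Augment with C' → C and build the canonical LR(0) collection (I0 = CLOSURE({[C' → . C]}), then GOTO on every symbol after a dot until no new states appear). It has 9 states:
  I0: { [C → . L n D], [C' → . C], [L → . L e], [L → .] }  — reduce
  I1: { [C' → C .] }  — accept
  I2: { [C → L . n D], [L → L . e] }  — shift
  I3: { [L → L e .] }  — reduce
  I4: { [C → L n . D], [D → . L C e], [D → .], [L → . L e], [L → .] }  — 2 reduces
  I5: { [C → L n D .] }  — reduce
  I6: { [C → . L n D], [D → L . C e], [L → . L e], [L → .], [L → L . e] }  — shift, reduce
  I7: { [D → L C . e] }  — shift
  I8: { [D → L C e .] }  — reduce

I6 contains reduce item [L → .] and shift item [L → L . e] — shift-reduce conflict.

Answer: Yes — I6: [L → .] vs [L → L . e]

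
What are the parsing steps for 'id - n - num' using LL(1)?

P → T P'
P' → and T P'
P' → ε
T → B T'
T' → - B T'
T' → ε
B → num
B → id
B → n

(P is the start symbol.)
LL(1) parsing maintains a stack (initially the start symbol over $) and the input. At each step: if the stack top is a terminal, match it against the current input token; if it is a non-terminal N, replace it with the RHS of M[N, lookahead] (the unique production whose predict set contains the lookahead).

Stack is shown with the top on the left.

Stack        Input           Action
-----------------------------------
P $          id - n - num $  output P → T P'
T P' $       id - n - num $  output T → B T'
B T' P' $    id - n - num $  output B → id
id T' P' $   id - n - num $  match 'id'
T' P' $      - n - num $     output T' → - B T'
- B T' P' $  - n - num $     match '-'
B T' P' $    n - num $       output B → n
n T' P' $    n - num $       match 'n'
T' P' $      - num $         output T' → - B T'
- B T' P' $  - num $         match '-'
B T' P' $    num $           output B → num
num T' P' $  num $           match 'num'
T' P' $      $               output T' → ε
P' $         $               output P' → ε
$            $               accept

The string is accepted.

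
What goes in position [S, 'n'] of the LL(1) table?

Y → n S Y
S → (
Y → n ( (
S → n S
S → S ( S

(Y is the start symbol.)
To find M[S, 'n'], we find productions for S where 'n' is in the predict set (PREDICT(N → α) = (FIRST(α) \ {ε}) ∪ (FOLLOW(N) if α ⇒* ε)).

Relevant sets:
  FIRST(S) = { '(', 'n' }

S → (: PREDICT = { '(' }
S → n S: PREDICT = { 'n' }
  'n' is in predict set, so this production goes in M[S, 'n']
S → S ( S: PREDICT = { '(', 'n' }
  'n' is in predict set, so this production goes in M[S, 'n']

M[S, 'n'] = S → n S, S → S ( S  (a multiply-defined cell — the grammar is not LL(1))

Answer: S → n S, S → S ( S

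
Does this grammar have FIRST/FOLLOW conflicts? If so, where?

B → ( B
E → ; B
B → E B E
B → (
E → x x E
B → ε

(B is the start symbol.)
A FIRST/FOLLOW conflict occurs when a non-terminal N has a nullable alternative N → β (β ⇒* ε) and another alternative N → α with FIRST(α) ∩ FOLLOW(N) ≠ ∅: on such a lookahead the parser cannot decide between expanding α and letting N vanish via β.

Nullable non-terminals: B.
FIRST sets used below: FIRST(E) = { ';', 'x' }

B: nullable alternative(s) B → ε; FOLLOW(B) = { $, '(', ';', 'x' }
  B → ( B: FIRST \ {ε} = { '(' } — overlaps FOLLOW(B) on { '(' }: CONFLICT
  B → E B E: FIRST \ {ε} = { ';', 'x' } — overlaps FOLLOW(B) on { ';', 'x' }: CONFLICT
  B → (: FIRST \ {ε} = { '(' } — overlaps FOLLOW(B) on { '(' }: CONFLICT
  B → ε: FIRST \ {ε} = { } — this is the only nullable alternative, skip

E has no nullable alternative, so no FIRST/FOLLOW check is needed there.

So the grammar has 3 FIRST/FOLLOW conflicts (marked CONFLICT above).

Answer: Yes. B → '(' B with FOLLOW(B) on { '(' }; B → E B E with FOLLOW(B) on { ';', 'x' }; B → '(' with FOLLOW(B) on { '(' }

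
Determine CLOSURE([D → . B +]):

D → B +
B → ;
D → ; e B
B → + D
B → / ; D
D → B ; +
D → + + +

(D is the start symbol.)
To compute CLOSURE, for each item [A → α.Bβ] where B is a non-terminal, add [B → .γ] for all productions B → γ; repeat for the newly added items until nothing changes.

Start with: [D → . B +]
  [D → . B +] has the dot before B: add [B → . ;], [B → . + D], [B → . / ; D]
No further items can be added.

CLOSURE = { [B → . + D], [B → . / ; D], [B → . ;], [D → . B +] }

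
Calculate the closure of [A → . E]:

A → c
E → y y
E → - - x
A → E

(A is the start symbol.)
{ [A → . E], [E → . - - x], [E → . y y] }

Start with: [A → . E]
  [A → . E] has the dot before E: add [E → . y y], [E → . - - x]
No further items can be added.

CLOSURE = { [A → . E], [E → . - - x], [E → . y y] }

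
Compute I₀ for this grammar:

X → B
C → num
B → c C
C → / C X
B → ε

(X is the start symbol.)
First, augment the grammar with X' → X
I₀ = CLOSURE({ [X' → . X] }):
  [X' → . X] has the dot before X: add [X → . B]
  [X → . B] has the dot before B: add [B → . c C], [B → .]
No further items can be added.

I₀ = { [B → . c C], [B → .], [X → . B], [X' → . X] }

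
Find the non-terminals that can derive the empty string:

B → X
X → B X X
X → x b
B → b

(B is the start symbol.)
A non-terminal is nullable if it can derive ε (the empty string): either it has an ε-production, or it has a production whose right-hand side consists entirely of nullable non-terminals.

There are no ε-productions, so no non-terminal can derive ε.
No non-terminals are nullable.

Answer: None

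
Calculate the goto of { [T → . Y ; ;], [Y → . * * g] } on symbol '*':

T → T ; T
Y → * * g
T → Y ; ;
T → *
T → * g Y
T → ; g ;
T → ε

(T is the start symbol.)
GOTO(I, '*') = CLOSURE({ [A → αX.β] : [A → α.Xβ] ∈ I, X = '*' })

Items with dot before '*', with the dot advanced:
  [Y → . * * g] → [Y → * . * g]
Closure adds nothing (no advanced item has the dot before a non-terminal).

GOTO = { [Y → * . * g] }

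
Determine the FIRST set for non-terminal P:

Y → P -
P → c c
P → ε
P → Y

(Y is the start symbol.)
{ '-', 'c', ε }

To compute FIRST(P), examine every production with P on the left-hand side, reading each right-hand side left to right until a non-nullable symbol is reached.

FIRST sets of the other non-terminals involved (by the same procedure, iterated to a fixed point):
  FIRST(Y) = { '-', 'c' }

From P → c c:
  - c is a terminal: add 'c' and stop
From P → ε:
  - ε-production, so ε ∈ FIRST(P)
From P → Y:
  - Y is a non-terminal: add FIRST(Y) \ {ε} = { '-', 'c' }
    Y is not nullable, so stop

Collecting: FIRST(P) = { '-', 'c', ε }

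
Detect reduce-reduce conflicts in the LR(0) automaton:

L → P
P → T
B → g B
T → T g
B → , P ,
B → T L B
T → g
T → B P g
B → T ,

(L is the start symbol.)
Yes — I11: [T → T g .] vs [T → g .]

Augment with L' → L and build the canonical LR(0) collection (I0 = CLOSURE({[L' → . L]}), then GOTO on every symbol after a dot until no new states appear). It has 17 states:
  I0: { [B → . , P ,], [B → . T ,], [B → . T L B], [B → . g B], [L → . P], [L' → . L], [P → . T], [T → . B P g], [T → . T g], [T → . g] }  — shift
  I1: { [B → , . P ,], [B → . , P ,], [B → . T ,], [B → . T L B], [B → . g B], [P → . T], [T → . B P g], [T → . T g], [T → . g] }  — shift
  I2: { [B → . , P ,], [B → . T ,], [B → . T L B], [B → . g B], [P → . T], [T → . B P g], [T → . T g], [T → . g], [T → B . P g] }  — shift
  I3: { [L' → L .] }  — accept
  I4: { [L → P .] }  — reduce
  I5: { [B → . , P ,], [B → . T ,], [B → . T L B], [B → . g B], [B → T . ,], [B → T . L B], [L → . P], [P → . T], [P → T .], [T → . B P g], [T → . T g], [T → . g], [T → T . g] }  — shift, reduce
  I6: { [B → . , P ,], [B → . T ,], [B → . T L B], [B → . g B], [B → g . B], [T → . B P g], [T → . T g], [T → . g], [T → g .] }  — shift, reduce
  I7: { [B → . , P ,], [B → . T ,], [B → . T L B], [B → . g B], [B → g B .], [P → . T], [T → . B P g], [T → . T g], [T → . g], [T → B . P g] }  — shift, reduce
  I8: { [B → . , P ,], [B → . T ,], [B → . T L B], [B → . g B], [B → T . ,], [B → T . L B], [L → . P], [P → . T], [T → . B P g], [T → . T g], [T → . g], [T → T . g] }  — shift
  I9: { [B → , . P ,], [B → . , P ,], [B → . T ,], [B → . T L B], [B → . g B], [B → T , .], [P → . T], [T → . B P g], [T → . T g], [T → . g] }  — shift, reduce
  I10: { [B → . , P ,], [B → . T ,], [B → . T L B], [B → . g B], [B → T L . B], [T → . B P g], [T → . T g], [T → . g] }  — shift
  I11: { [B → . , P ,], [B → . T ,], [B → . T L B], [B → . g B], [B → g . B], [T → . B P g], [T → . T g], [T → . g], [T → T g .], [T → g .] }  — shift, 2 reduces
  I12: { [B → . , P ,], [B → . T ,], [B → . T L B], [B → . g B], [B → T L B .], [P → . T], [T → . B P g], [T → . T g], [T → . g], [T → B . P g] }  — shift, reduce
  I13: { [T → B P . g] }  — shift
  I14: { [T → B P g .] }  — reduce
  I15: { [B → , P . ,] }  — shift
  I16: { [B → , P , .] }  — reduce

I11 contains complete items [T → T g .], [T → g .] — reduce-reduce conflict.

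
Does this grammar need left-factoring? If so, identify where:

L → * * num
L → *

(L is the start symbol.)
Left-factoring is needed when two productions for the same non-terminal
share a common prefix on the right-hand side.

Productions for L:
  L → * * num
  L → *

Found common prefix '*' in productions for L

Answer: Yes, L has productions with common prefix '*'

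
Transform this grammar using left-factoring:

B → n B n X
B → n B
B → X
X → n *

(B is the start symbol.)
Left-factoring transforms A → αβ₁ | αβ₂ into A → αA' and A' → β₁ | β₂
(α is the longest common prefix among the alternatives). Repeat until
no nonterminal has two alternatives with a common prefix.

Round 1: B has alternatives sharing prefix 'n B'. Introduce B': B → n B B'
  Add: B' → n X
  Add: B' → ε

No remaining common prefixes — done.

Resulting grammar:
B → n B B'
B' → n X
B' → ε
B → X
X → n *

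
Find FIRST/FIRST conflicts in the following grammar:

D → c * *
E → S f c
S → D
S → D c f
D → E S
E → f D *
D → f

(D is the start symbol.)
A FIRST/FIRST conflict occurs when two productions N → α and N → β for the same non-terminal have FIRST(α) ∩ FIRST(β) ≠ ∅ (with ε ∈ FIRST of a nullable right-hand side, so two nullable alternatives also conflict).

FIRST sets of the non-terminals at (or reachable through a nullable prefix from) the front of some alternative:
  FIRST(E) = { 'c', 'f' }
  FIRST(S) = { 'c', 'f' }
  FIRST(D) = { 'c', 'f' }

Productions for D:
  D → c * *: FIRST = { 'c' }
  D → E S: FIRST = { 'c', 'f' }
  D → f: FIRST = { 'f' }
Productions for E:
  E → S f c: FIRST = { 'c', 'f' }
  E → f D *: FIRST = { 'f' }
Productions for S:
  S → D: FIRST = { 'c', 'f' }
  S → D c f: FIRST = { 'c', 'f' }

Conflict for D: D → c * * and D → E S
  Overlap: { 'c' }
Conflict for D: D → E S and D → f
  Overlap: { 'f' }
Conflict for E: E → S f c and E → f D *
  Overlap: { 'f' }
Conflict for S: S → D and S → D c f
  Overlap: { 'c', 'f' }

Answer: Yes. D → c '*' '*' / D → E S on { 'c' }; D → E S / D → f on { 'f' }; E → S f c / E → f D '*' on { 'f' }; S → D / S → D c f on { 'c', 'f' }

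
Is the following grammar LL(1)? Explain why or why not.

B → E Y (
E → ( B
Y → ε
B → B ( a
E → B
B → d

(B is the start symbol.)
No. Predict set conflict for B: { '(', 'd' }

A grammar is LL(1) if for each non-terminal N with multiple productions, the predict sets of those productions are pairwise disjoint, where PREDICT(N → α) = (FIRST(α) \ {ε}) ∪ (FOLLOW(N) if α ⇒* ε).

Relevant sets:
  FIRST(E) = { '(', 'd' }
  FIRST(B) = { '(', 'd' }

For B:
  PREDICT(B → E Y '(') = { '(', 'd' }
  PREDICT(B → B '(' a) = { '(', 'd' }
  PREDICT(B → d) = { 'd' }
For E:
  PREDICT(E → '(' B) = { '(' }
  PREDICT(E → B) = { '(', 'd' }
Y has a single production, so nothing to check there.

Conflict found: Predict set conflict for B: { '(', 'd' }
The grammar is NOT LL(1).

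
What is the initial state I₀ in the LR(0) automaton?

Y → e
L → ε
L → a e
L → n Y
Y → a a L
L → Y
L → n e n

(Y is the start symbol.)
First, augment the grammar with Y' → Y
I₀ = CLOSURE({ [Y' → . Y] }):
  [Y' → . Y] has the dot before Y: add [Y → . e], [Y → . a a L]
No further items can be added.

I₀ = { [Y → . a a L], [Y → . e], [Y' → . Y] }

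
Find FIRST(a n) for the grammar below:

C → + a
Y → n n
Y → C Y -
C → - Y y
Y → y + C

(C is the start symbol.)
{ 'a' }

To compute FIRST(a n), process the symbols left to right:
Symbol a is a terminal. Add 'a' and stop.
FIRST(a n) = { 'a' }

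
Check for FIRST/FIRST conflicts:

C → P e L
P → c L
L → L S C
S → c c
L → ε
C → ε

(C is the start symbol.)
No FIRST/FIRST conflicts.

A FIRST/FIRST conflict occurs when two productions N → α and N → β for the same non-terminal have FIRST(α) ∩ FIRST(β) ≠ ∅ (with ε ∈ FIRST of a nullable right-hand side, so two nullable alternatives also conflict).

FIRST sets of the non-terminals at (or reachable through a nullable prefix from) the front of some alternative:
  FIRST(P) = { 'c' }
  FIRST(L) = { 'c', ε }
  FIRST(S) = { 'c' }

Productions for C:
  C → P e L: FIRST = { 'c' }
  C → ε: FIRST = { ε }
Productions for L:
  L → L S C: FIRST = { 'c' }
  L → ε: FIRST = { ε }
P, S have only one production, so no FIRST/FIRST conflict is possible there.

All alternatives of each non-terminal have pairwise disjoint FIRST sets.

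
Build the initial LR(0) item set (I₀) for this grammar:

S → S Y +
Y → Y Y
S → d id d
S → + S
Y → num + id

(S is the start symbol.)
{ [S → . + S], [S → . S Y +], [S → . d id d], [S' → . S] }

First, augment the grammar with S' → S
I₀ = CLOSURE({ [S' → . S] }):
  [S' → . S] has the dot before S: add [S → . S Y +], [S → . d id d], [S → . + S]
No further items can be added.

I₀ = { [S → . + S], [S → . S Y +], [S → . d id d], [S' → . S] }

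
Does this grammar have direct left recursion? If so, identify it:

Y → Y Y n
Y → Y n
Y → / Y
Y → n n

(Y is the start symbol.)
Direct left recursion occurs when N → N α for some non-terminal N (the right-hand side begins with the left-hand side itself).

Y → Y Y n: LEFT RECURSIVE (starts with Y)
Y → Y n: LEFT RECURSIVE (starts with Y)
Y → / Y: starts with '/'
Y → n n: starts with n

The grammar has direct left recursion on: Y.

Answer: Yes, Y is left-recursive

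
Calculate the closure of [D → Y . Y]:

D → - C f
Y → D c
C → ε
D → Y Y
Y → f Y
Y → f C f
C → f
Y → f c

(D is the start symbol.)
To compute CLOSURE, for each item [A → α.Bβ] where B is a non-terminal, add [B → .γ] for all productions B → γ; repeat for the newly added items until nothing changes.

Start with: [D → Y . Y]
  [D → Y . Y] has the dot before Y: add [Y → . D c], [Y → . f Y], [Y → . f C f], [Y → . f c]
  [Y → . D c] has the dot before D: add [D → . - C f], [D → . Y Y]
No further items can be added.

CLOSURE = { [D → . - C f], [D → . Y Y], [D → Y . Y], [Y → . D c], [Y → . f C f], [Y → . f Y], [Y → . f c] }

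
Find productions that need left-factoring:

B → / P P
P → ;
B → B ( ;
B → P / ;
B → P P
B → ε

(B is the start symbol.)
Left-factoring is needed when two productions for the same non-terminal
share a common prefix on the right-hand side.

Productions for B:
  B → / P P
  B → B ( ;
  B → P / ;
  B → P P
  B → ε

Found common prefix 'P' in productions for B

Answer: Yes, B has productions with common prefix 'P'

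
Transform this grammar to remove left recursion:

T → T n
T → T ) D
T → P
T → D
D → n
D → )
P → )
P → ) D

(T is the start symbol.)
T is directly left-recursive. The standard transformation for
  A → A α₁ | ... | A α_m | β₁ | ... | β_n
is
  A  → β₁ A' | ... | β_n A'
  A' → α₁ A' | ... | α_m A' | ε

T → P becomes T → P T'
T → D becomes T → D T'
T → T n becomes T' → n T'
T → T ) D becomes T' → ) D T'
Add T' → ε

Productions for other non-terminals are unchanged:
  D → n
  D → )
  P → )
  P → ) D

Resulting grammar:
T → P T'
T → D T'
T' → n T'
T' → ) D T'
T' → ε
D → n
D → )
P → )
P → ) D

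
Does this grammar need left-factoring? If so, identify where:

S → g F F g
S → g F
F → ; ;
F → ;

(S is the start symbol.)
Yes, S has productions with common prefix 'g F'; F has productions with common prefix ';'

Left-factoring is needed when two productions for the same non-terminal
share a common prefix on the right-hand side.

Productions for S:
  S → g F F g
  S → g F
Productions for F:
  F → ; ;
  F → ;

Found common prefix 'g F' in productions for S
Found common prefix ';' in productions for F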